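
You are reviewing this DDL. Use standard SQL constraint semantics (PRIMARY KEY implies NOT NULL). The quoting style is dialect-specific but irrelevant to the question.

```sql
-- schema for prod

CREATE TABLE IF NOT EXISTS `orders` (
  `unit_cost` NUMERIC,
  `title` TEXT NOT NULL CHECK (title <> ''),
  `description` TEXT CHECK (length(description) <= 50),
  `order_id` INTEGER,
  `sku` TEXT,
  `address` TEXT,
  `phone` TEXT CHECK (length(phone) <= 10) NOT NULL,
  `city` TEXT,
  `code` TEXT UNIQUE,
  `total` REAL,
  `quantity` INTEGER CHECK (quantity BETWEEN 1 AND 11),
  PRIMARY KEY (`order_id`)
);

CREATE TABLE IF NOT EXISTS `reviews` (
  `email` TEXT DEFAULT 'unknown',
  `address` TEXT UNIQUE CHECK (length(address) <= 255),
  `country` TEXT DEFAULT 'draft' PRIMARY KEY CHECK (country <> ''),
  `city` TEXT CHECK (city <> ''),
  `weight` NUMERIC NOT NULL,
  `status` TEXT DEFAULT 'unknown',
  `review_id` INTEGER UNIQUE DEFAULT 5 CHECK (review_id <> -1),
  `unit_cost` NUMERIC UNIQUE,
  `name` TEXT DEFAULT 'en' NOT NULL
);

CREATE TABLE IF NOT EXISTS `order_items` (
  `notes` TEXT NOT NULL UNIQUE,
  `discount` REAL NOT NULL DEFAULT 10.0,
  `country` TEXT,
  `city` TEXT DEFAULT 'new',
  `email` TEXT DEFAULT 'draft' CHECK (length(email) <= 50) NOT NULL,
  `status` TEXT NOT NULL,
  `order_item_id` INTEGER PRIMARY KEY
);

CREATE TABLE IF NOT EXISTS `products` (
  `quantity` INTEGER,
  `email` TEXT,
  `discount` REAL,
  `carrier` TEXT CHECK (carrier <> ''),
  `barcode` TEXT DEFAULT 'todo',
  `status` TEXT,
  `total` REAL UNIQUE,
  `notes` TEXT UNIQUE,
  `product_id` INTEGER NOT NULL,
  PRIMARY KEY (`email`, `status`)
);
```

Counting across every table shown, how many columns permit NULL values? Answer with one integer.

22

orders: 8 nullable (unit_cost, description, sku, address, city, code, total, quantity — PK (order_id) and explicit NOT NULL columns excluded).
reviews: 6 nullable (email, address, city, status, review_id, unit_cost — PK (country) and explicit NOT NULL columns excluded).
order_items: 2 nullable (country, city — PK (order_item_id) and explicit NOT NULL columns excluded).
products: 6 nullable (quantity, discount, carrier, barcode, total, notes — PK (email, status) and explicit NOT NULL columns excluded).
Total: 8 + 6 + 2 + 6 = 22.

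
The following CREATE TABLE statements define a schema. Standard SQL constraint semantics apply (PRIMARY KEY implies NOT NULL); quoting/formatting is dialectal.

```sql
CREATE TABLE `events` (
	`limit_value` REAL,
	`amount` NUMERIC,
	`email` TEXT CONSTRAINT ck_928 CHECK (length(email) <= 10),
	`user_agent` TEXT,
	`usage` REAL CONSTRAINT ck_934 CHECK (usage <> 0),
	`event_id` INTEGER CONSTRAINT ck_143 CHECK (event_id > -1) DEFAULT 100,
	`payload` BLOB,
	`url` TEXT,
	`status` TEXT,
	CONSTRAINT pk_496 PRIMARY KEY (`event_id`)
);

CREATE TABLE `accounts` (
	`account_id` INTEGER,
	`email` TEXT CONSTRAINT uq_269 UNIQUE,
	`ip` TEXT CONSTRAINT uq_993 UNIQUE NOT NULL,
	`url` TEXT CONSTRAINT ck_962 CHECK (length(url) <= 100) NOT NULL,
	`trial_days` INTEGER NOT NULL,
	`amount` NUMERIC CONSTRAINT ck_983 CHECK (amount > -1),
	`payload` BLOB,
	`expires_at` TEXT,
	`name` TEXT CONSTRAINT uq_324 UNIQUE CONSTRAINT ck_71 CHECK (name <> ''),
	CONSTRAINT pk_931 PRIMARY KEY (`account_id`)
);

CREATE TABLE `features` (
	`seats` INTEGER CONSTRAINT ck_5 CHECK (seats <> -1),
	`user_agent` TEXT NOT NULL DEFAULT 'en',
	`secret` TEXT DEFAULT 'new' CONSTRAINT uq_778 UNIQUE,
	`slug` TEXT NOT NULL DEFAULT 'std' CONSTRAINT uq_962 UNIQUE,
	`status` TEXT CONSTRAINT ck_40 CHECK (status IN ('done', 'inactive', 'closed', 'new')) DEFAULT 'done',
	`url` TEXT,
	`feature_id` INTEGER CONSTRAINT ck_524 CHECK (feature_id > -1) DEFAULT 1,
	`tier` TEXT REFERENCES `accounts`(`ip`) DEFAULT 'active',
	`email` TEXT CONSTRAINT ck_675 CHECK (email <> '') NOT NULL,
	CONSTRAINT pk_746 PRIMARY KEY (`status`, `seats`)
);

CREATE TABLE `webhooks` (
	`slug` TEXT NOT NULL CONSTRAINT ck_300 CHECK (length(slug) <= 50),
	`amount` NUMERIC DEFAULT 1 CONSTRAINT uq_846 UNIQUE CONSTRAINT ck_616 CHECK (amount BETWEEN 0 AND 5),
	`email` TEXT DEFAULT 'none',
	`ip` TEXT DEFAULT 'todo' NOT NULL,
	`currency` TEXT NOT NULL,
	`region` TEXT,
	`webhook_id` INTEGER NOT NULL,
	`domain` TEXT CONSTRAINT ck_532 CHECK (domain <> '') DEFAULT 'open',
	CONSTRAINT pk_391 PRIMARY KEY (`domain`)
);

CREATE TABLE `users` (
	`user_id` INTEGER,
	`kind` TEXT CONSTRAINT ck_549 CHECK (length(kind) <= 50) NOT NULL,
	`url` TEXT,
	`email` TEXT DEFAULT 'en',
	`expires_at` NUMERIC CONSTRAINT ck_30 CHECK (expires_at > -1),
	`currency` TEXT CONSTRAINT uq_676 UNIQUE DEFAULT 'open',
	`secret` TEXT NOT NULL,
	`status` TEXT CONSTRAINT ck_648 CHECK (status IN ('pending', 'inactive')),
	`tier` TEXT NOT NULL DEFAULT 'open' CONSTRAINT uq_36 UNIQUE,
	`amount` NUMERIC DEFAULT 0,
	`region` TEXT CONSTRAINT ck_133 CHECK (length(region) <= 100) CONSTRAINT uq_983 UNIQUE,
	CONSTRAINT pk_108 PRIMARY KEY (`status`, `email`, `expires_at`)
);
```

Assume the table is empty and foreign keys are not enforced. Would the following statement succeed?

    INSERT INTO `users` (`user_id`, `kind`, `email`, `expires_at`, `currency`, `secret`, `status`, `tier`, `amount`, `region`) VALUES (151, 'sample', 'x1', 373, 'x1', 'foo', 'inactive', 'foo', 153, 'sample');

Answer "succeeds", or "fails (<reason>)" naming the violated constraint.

succeeds

NOT NULL columns: email is supplied; expires_at is supplied; kind is supplied; secret is supplied; status is supplied; tier is supplied.
CHECK constraints: 'sample' satisfies (length(kind) <= 50); 373 satisfies (expires_at > -1); 'inactive' satisfies (status IN ('pending', 'inactive')); 'sample' satisfies (length(region) <= 100).
No constraint is violated.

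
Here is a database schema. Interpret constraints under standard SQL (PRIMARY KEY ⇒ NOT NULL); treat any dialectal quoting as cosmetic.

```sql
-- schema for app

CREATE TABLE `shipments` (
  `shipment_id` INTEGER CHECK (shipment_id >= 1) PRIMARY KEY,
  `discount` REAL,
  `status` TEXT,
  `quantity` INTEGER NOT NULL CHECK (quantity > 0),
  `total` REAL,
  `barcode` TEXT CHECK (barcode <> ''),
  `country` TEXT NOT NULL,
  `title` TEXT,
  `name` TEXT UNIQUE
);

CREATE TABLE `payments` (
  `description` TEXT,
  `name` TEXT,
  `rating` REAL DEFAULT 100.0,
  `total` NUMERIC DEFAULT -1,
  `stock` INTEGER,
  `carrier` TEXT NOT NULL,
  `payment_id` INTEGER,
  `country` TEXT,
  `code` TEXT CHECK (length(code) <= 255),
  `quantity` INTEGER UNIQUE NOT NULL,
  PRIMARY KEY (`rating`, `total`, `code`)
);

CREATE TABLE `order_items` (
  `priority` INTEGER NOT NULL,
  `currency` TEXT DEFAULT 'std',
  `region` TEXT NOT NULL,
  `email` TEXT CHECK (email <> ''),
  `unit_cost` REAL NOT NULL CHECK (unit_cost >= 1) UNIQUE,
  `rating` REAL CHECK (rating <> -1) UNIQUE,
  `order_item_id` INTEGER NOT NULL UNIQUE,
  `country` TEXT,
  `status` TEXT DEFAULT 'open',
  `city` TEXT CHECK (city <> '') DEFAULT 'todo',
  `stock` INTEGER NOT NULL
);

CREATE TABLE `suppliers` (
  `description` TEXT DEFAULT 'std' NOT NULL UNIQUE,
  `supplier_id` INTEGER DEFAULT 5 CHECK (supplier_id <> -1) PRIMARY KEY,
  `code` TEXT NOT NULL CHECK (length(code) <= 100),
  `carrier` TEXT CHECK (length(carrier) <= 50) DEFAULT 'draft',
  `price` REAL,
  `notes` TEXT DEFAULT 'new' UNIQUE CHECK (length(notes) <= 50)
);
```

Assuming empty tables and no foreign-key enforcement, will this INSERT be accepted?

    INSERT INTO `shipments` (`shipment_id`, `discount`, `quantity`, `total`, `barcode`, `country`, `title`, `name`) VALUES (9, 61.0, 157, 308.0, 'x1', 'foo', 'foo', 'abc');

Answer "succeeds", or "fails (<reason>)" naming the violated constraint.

NOT NULL columns: country is supplied; quantity is supplied; shipment_id is supplied.
CHECK constraints: 9 satisfies (shipment_id >= 1); 157 satisfies (quantity > 0); 'x1' satisfies (barcode <> '').
No constraint is violated.

succeeds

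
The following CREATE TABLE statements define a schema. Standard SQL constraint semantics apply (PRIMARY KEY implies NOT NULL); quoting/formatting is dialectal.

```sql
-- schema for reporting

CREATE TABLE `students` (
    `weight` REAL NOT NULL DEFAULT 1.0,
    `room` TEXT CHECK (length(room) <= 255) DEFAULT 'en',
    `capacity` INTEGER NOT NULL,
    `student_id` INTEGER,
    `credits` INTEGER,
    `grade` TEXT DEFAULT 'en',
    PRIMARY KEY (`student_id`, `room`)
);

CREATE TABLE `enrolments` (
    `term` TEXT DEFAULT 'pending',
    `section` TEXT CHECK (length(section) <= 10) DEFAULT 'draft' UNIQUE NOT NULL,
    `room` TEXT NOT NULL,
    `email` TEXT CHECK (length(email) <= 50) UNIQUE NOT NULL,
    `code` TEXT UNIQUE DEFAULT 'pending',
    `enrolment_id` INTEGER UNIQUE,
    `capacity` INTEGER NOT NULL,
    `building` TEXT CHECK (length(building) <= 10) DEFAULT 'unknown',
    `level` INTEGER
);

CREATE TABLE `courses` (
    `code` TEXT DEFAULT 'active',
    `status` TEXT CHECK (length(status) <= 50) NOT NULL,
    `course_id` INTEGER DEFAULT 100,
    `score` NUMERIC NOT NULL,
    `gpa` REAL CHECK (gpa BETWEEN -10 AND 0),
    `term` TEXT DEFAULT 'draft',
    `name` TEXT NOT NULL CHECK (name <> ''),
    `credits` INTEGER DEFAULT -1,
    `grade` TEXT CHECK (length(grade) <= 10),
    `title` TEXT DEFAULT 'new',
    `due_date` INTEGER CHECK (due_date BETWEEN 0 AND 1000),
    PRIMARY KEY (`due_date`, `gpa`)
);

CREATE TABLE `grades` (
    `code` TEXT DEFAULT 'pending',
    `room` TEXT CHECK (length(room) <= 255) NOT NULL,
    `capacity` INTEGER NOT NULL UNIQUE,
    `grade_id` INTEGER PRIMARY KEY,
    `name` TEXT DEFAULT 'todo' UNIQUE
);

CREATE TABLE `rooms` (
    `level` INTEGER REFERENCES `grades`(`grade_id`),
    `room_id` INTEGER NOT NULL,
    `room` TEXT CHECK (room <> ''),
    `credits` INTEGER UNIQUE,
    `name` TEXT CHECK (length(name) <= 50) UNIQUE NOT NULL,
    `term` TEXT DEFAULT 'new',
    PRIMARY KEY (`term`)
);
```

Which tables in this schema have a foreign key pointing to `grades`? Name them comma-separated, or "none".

- rooms.level references grades(grade_id).

rooms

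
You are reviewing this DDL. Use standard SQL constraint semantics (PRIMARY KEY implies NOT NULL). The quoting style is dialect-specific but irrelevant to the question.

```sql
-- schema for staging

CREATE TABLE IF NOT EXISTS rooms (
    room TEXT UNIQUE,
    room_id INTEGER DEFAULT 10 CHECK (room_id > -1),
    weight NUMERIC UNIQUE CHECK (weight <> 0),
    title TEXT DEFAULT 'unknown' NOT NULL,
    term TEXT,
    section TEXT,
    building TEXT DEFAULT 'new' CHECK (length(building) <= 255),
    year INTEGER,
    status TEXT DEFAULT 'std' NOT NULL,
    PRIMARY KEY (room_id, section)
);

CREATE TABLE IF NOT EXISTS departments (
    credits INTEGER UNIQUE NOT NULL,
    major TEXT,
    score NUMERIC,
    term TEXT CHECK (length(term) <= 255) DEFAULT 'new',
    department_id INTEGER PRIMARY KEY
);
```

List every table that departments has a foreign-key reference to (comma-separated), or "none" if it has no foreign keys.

none

No column in departments has a REFERENCES clause.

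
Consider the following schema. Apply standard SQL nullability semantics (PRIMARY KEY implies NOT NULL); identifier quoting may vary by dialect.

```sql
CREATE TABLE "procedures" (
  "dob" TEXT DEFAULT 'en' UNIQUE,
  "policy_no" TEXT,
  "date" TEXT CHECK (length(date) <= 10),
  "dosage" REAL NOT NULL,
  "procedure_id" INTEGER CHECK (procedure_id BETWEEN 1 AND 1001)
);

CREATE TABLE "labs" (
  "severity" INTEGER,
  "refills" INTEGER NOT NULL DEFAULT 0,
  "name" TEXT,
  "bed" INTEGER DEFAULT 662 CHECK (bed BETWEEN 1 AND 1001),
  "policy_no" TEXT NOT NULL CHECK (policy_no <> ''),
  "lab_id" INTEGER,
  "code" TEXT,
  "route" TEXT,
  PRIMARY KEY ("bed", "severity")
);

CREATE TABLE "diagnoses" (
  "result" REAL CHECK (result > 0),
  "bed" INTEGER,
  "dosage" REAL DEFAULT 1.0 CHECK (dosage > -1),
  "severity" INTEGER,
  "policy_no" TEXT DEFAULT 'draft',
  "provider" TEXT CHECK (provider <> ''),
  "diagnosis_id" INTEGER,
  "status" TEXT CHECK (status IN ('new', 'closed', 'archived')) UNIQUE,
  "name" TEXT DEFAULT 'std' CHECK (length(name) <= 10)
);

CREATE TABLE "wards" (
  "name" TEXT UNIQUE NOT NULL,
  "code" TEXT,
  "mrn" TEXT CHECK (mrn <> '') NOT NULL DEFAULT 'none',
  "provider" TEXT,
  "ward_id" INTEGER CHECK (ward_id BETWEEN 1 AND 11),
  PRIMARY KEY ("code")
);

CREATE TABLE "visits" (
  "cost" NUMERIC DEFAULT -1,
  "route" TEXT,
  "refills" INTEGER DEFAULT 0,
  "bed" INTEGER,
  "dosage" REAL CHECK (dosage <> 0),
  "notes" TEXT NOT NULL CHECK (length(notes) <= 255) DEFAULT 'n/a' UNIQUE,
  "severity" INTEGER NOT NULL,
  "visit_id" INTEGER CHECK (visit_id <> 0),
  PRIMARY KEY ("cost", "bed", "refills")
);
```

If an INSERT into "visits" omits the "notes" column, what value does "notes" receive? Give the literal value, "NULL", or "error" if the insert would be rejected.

notes has an explicit DEFAULT 'n/a'.
When the column is omitted from an INSERT, that default is used.

'n/a'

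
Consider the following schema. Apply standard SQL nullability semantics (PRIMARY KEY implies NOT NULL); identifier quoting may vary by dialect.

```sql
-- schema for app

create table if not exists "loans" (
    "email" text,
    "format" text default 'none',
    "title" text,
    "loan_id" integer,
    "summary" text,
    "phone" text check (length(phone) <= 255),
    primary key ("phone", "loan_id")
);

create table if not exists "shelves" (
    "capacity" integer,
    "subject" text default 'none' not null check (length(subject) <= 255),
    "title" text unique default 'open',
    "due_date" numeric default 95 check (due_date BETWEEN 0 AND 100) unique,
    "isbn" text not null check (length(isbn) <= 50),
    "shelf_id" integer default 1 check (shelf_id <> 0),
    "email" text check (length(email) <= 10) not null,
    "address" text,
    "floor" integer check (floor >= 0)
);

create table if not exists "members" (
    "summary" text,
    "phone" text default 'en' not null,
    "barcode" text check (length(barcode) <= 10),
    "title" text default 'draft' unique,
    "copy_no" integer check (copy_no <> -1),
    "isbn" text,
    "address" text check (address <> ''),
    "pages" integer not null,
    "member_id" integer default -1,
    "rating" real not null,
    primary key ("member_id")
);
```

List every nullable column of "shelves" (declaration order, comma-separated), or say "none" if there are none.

capacity, title, due_date, shelf_id, address, floor

- capacity: no NOT NULL constraint applies → nullable.
- subject: declared NOT NULL → not nullable.
- title: UNIQUE does not imply NOT NULL → nullable.
- due_date: CHECK does not forbid NULL (a CHECK constraint passes when its expression is NULL) → nullable.
- isbn: declared NOT NULL → not nullable.
- shelf_id: CHECK does not forbid NULL (a CHECK constraint passes when its expression is NULL) → nullable.
- email: declared NOT NULL → not nullable.
- address: no NOT NULL constraint applies → nullable.
- floor: CHECK does not forbid NULL (a CHECK constraint passes when its expression is NULL) → nullable.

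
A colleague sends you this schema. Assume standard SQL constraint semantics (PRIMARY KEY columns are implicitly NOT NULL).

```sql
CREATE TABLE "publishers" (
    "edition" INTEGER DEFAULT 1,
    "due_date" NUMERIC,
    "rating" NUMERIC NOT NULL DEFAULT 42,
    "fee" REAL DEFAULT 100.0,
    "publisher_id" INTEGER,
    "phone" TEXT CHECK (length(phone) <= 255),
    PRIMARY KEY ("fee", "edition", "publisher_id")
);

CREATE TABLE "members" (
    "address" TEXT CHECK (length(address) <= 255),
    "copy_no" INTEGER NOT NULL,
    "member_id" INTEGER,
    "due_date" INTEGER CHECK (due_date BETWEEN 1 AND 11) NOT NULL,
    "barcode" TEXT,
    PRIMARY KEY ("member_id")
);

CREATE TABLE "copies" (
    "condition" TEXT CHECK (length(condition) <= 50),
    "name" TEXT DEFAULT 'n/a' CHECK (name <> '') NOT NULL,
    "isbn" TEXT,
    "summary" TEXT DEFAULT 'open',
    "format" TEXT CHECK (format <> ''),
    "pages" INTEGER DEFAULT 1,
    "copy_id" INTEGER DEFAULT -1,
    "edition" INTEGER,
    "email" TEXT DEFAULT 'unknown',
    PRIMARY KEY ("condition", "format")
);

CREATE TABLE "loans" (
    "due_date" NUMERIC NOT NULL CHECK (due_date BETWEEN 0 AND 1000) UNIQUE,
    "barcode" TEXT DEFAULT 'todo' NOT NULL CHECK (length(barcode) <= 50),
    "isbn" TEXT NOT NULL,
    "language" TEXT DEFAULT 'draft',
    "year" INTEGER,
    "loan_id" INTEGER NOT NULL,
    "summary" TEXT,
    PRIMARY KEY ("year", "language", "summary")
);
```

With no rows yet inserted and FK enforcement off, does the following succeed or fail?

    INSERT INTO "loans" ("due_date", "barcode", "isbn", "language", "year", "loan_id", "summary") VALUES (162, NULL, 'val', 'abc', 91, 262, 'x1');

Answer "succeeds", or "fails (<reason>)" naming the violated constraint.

fails (NOT NULL on barcode)

barcode is explicitly set to NULL, but barcode is declared NOT NULL.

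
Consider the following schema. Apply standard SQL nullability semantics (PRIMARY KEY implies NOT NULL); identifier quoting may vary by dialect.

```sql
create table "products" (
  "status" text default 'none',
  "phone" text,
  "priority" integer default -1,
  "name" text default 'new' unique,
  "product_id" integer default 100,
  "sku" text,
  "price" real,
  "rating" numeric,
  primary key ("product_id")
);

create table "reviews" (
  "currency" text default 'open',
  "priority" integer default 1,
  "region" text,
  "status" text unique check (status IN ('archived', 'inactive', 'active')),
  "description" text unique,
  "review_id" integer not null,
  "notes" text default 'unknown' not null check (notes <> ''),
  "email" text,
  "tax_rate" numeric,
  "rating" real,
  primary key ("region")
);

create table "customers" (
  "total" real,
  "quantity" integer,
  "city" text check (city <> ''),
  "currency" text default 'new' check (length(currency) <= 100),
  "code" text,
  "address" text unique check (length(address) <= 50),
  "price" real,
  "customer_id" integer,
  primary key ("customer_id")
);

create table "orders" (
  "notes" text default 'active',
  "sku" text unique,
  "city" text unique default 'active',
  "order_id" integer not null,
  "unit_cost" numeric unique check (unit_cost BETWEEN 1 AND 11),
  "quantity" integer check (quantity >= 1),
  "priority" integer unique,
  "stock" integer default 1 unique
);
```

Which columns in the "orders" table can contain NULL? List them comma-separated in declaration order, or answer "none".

- notes: DEFAULT only fills an omitted column; an explicit NULL is still allowed → nullable.
- sku: UNIQUE does not imply NOT NULL → nullable.
- city: UNIQUE does not imply NOT NULL → nullable.
- order_id: declared NOT NULL → not nullable.
- unit_cost: CHECK does not forbid NULL (a CHECK constraint passes when its expression is NULL) → nullable.
- quantity: CHECK does not forbid NULL (a CHECK constraint passes when its expression is NULL) → nullable.
- priority: UNIQUE does not imply NOT NULL → nullable.
- stock: UNIQUE does not imply NOT NULL → nullable.

notes, sku, city, unit_cost, quantity, priority, stock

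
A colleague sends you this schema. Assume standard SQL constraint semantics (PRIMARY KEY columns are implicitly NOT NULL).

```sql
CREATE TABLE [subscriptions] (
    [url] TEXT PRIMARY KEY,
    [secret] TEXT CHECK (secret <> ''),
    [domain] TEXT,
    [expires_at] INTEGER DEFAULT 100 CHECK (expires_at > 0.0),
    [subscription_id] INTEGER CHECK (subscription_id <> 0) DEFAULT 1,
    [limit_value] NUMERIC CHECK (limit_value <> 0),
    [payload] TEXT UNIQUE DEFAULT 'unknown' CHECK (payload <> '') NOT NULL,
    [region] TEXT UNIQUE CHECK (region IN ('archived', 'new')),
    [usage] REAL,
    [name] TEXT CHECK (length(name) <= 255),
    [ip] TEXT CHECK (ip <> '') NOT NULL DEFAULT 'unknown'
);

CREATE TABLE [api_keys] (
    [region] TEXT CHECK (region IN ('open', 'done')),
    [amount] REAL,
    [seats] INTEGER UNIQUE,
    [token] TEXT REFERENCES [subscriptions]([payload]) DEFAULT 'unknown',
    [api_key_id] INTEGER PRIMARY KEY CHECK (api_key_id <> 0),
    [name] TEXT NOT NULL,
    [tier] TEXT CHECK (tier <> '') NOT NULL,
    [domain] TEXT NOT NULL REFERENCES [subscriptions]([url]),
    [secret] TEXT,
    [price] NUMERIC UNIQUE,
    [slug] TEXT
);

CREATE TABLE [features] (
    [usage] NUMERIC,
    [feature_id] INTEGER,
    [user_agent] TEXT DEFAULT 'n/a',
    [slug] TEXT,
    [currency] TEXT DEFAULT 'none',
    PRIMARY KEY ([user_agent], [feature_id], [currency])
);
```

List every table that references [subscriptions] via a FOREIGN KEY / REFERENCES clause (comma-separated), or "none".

api_keys

- api_keys.token references subscriptions(payload).
- api_keys.domain references subscriptions(url).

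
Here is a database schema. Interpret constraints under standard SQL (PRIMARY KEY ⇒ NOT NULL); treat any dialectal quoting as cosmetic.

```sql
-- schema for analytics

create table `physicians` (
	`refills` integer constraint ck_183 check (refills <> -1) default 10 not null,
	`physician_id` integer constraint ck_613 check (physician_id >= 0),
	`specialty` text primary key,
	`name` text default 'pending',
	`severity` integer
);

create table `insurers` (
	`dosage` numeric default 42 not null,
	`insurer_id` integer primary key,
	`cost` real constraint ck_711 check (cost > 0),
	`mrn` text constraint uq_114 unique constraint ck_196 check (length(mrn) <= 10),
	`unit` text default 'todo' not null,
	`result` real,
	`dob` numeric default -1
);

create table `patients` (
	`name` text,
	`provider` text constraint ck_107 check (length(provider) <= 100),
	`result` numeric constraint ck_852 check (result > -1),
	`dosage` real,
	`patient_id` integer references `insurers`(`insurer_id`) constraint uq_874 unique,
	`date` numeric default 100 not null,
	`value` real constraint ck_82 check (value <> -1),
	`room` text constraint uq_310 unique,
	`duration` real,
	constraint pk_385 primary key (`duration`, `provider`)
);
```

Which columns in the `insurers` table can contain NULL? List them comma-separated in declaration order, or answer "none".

- dosage: declared NOT NULL → not nullable.
- insurer_id: part of the PRIMARY KEY, which implies NOT NULL → not nullable.
- cost: CHECK does not forbid NULL (a CHECK constraint passes when its expression is NULL) → nullable.
- mrn: CHECK does not forbid NULL (a CHECK constraint passes when its expression is NULL) → nullable.
- unit: declared NOT NULL → not nullable.
- result: no NOT NULL constraint applies → nullable.
- dob: DEFAULT only fills an omitted column; an explicit NULL is still allowed → nullable.

cost, mrn, result, dob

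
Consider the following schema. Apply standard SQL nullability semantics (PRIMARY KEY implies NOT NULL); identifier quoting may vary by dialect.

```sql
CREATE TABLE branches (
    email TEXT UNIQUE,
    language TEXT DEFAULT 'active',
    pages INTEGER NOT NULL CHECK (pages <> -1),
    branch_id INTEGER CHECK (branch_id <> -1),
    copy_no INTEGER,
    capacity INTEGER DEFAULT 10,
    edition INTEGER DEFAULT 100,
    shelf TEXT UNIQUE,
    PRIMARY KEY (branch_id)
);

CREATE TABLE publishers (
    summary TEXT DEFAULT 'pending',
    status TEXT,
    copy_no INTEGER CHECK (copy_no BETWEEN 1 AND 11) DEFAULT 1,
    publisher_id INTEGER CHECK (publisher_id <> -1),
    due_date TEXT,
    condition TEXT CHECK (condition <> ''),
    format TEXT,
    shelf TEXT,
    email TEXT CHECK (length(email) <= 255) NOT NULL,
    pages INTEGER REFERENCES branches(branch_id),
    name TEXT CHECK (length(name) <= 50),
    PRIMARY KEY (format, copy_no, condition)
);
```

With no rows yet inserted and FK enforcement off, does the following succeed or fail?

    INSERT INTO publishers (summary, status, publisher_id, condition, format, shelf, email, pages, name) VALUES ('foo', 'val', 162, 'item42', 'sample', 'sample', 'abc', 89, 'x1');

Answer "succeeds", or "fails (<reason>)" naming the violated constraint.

NOT NULL columns: condition is supplied; copy_no defaults to 1; email is supplied; format is supplied.
CHECK constraints: 162 satisfies (publisher_id <> -1); 'item42' satisfies (condition <> ''); 'abc' satisfies (length(email) <= 255); 'x1' satisfies (length(name) <= 50).
No constraint is violated.

succeeds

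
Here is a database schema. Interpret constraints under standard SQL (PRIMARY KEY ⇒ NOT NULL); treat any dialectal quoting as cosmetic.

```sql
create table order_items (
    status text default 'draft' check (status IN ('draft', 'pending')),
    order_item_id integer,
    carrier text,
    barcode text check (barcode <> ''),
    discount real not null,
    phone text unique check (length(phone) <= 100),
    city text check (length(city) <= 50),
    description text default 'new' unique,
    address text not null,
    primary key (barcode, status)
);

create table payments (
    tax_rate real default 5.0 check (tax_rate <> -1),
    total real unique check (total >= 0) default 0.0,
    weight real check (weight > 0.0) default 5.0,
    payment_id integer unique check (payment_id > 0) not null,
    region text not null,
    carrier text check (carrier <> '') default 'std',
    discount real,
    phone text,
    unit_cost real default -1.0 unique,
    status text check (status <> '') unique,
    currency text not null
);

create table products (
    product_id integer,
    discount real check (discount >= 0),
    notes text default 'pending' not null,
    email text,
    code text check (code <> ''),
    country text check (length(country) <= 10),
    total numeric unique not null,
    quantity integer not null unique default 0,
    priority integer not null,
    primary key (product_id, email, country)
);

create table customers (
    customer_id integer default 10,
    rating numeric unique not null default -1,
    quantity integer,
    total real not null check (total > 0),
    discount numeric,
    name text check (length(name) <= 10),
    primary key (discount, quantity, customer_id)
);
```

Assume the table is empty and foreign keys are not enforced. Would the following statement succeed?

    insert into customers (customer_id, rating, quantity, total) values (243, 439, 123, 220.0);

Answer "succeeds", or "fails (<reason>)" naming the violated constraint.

discount is omitted from the column list and has no DEFAULT, so it would receive NULL.
But discount is part of the PRIMARY KEY (implied NOT NULL).

fails (NOT NULL on discount)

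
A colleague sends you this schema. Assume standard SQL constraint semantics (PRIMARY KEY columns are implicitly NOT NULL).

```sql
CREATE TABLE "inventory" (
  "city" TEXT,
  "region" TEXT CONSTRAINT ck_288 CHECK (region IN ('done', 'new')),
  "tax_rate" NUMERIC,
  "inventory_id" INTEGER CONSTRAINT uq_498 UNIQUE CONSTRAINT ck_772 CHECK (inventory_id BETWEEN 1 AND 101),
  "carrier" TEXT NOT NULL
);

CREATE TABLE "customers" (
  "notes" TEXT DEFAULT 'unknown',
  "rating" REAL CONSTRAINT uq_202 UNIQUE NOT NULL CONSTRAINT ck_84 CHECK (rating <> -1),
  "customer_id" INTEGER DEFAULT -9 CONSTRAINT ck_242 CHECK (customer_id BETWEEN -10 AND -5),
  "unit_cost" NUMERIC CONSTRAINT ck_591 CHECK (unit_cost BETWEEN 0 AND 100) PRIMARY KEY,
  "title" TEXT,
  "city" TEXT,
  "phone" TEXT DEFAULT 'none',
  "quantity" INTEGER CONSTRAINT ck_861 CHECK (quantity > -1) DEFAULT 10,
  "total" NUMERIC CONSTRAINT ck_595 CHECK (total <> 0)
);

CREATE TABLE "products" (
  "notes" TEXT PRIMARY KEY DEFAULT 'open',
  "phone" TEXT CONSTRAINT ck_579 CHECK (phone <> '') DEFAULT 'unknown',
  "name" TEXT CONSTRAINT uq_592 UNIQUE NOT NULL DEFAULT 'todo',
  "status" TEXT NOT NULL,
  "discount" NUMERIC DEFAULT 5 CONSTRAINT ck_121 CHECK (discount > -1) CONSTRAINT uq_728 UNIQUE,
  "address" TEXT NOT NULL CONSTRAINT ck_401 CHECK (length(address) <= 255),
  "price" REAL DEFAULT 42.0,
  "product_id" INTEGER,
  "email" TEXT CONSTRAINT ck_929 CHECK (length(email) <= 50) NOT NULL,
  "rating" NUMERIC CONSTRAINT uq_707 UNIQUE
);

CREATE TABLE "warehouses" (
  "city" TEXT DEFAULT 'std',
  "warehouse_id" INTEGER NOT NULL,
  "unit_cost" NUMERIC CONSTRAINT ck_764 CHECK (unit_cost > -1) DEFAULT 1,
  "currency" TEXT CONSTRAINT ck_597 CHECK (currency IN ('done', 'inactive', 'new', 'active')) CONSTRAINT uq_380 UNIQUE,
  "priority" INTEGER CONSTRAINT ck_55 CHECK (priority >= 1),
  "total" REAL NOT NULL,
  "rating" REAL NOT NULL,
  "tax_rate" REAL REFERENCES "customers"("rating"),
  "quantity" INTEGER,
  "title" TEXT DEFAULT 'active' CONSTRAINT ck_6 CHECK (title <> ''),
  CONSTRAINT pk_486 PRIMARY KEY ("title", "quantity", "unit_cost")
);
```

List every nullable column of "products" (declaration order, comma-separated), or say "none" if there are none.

- notes: part of the PRIMARY KEY, which implies NOT NULL → not nullable.
- phone: CHECK does not forbid NULL (a CHECK constraint passes when its expression is NULL) → nullable.
- name: declared NOT NULL → not nullable.
- status: declared NOT NULL → not nullable.
- discount: CHECK does not forbid NULL (a CHECK constraint passes when its expression is NULL) → nullable.
- address: declared NOT NULL → not nullable.
- price: DEFAULT only fills an omitted column; an explicit NULL is still allowed → nullable.
- product_id: no NOT NULL constraint applies → nullable.
- email: declared NOT NULL → not nullable.
- rating: UNIQUE does not imply NOT NULL → nullable.

phone, discount, price, product_id, rating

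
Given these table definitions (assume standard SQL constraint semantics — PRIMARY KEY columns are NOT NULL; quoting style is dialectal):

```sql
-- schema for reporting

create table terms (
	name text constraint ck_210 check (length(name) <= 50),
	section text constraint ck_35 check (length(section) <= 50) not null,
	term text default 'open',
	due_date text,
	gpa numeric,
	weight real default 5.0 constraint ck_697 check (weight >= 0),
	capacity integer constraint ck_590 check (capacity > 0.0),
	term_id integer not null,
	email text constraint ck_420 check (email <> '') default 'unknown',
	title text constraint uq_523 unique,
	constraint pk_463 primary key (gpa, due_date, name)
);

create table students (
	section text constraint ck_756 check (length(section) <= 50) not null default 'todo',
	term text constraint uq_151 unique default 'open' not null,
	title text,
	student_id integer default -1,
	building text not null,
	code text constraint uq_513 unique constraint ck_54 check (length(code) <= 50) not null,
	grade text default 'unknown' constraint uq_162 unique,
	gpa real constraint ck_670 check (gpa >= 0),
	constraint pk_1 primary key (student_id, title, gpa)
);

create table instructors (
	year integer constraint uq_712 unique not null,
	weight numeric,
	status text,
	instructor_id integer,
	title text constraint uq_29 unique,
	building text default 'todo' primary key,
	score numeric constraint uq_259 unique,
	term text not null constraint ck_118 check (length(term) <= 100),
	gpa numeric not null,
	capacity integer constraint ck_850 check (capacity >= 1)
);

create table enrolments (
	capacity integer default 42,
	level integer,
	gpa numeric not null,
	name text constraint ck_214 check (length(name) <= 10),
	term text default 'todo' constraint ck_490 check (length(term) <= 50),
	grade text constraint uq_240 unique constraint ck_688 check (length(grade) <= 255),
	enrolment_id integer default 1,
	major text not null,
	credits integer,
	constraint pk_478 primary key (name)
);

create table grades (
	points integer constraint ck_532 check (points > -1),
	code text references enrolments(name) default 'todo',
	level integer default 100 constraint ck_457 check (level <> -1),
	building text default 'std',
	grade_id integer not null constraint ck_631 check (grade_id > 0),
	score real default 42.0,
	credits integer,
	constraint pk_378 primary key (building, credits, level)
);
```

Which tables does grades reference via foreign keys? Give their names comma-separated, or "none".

- code REFERENCES enrolments(name).

enrolments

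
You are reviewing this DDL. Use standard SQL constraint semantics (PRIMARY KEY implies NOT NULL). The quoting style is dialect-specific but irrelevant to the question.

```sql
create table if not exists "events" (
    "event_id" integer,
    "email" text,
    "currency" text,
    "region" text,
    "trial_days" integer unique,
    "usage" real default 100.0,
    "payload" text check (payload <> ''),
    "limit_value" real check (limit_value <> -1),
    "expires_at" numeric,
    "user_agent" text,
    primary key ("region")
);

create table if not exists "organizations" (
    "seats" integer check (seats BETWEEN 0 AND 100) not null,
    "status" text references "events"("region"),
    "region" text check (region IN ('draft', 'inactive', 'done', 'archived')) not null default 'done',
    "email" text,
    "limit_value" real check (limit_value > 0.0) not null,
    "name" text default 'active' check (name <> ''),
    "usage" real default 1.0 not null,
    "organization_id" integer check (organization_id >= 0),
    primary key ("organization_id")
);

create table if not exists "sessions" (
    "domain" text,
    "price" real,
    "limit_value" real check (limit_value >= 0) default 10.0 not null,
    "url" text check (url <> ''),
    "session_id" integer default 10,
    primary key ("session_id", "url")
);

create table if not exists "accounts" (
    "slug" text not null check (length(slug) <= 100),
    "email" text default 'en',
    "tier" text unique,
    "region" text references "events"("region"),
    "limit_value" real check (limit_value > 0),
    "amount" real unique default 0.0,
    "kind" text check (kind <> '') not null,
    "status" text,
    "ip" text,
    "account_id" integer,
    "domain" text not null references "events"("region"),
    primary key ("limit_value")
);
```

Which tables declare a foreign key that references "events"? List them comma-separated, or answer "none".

organizations, accounts

- organizations.status references events(region).
- accounts.region references events(region).
- accounts.domain references events(region).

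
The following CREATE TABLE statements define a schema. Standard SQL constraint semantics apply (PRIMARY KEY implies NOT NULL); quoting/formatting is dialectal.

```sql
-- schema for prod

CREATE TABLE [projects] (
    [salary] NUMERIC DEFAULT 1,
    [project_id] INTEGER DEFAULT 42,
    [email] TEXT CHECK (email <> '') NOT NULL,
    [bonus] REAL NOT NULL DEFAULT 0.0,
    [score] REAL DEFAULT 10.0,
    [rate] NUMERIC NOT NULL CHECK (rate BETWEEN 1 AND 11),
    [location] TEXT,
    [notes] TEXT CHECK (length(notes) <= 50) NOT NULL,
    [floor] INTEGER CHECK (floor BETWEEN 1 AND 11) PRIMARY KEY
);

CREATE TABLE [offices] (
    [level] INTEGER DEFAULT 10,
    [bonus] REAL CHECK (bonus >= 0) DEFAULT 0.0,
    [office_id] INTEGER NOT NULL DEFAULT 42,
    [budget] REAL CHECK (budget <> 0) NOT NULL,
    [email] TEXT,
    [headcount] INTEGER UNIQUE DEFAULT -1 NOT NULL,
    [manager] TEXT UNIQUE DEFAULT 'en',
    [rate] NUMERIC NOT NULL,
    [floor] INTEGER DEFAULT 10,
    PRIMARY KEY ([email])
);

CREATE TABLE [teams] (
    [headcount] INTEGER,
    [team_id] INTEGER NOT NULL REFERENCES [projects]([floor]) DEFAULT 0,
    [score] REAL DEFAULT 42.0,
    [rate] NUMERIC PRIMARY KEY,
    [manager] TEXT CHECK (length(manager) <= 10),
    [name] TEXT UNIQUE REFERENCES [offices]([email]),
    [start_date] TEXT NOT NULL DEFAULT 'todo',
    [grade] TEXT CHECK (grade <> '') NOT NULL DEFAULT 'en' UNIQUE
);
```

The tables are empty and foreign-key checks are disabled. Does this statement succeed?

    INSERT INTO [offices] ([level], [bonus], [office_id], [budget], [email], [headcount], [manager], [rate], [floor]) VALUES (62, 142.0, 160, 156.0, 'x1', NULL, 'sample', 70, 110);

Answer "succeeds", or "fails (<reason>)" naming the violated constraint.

fails (NOT NULL on headcount)

headcount is explicitly set to NULL, but headcount is declared NOT NULL.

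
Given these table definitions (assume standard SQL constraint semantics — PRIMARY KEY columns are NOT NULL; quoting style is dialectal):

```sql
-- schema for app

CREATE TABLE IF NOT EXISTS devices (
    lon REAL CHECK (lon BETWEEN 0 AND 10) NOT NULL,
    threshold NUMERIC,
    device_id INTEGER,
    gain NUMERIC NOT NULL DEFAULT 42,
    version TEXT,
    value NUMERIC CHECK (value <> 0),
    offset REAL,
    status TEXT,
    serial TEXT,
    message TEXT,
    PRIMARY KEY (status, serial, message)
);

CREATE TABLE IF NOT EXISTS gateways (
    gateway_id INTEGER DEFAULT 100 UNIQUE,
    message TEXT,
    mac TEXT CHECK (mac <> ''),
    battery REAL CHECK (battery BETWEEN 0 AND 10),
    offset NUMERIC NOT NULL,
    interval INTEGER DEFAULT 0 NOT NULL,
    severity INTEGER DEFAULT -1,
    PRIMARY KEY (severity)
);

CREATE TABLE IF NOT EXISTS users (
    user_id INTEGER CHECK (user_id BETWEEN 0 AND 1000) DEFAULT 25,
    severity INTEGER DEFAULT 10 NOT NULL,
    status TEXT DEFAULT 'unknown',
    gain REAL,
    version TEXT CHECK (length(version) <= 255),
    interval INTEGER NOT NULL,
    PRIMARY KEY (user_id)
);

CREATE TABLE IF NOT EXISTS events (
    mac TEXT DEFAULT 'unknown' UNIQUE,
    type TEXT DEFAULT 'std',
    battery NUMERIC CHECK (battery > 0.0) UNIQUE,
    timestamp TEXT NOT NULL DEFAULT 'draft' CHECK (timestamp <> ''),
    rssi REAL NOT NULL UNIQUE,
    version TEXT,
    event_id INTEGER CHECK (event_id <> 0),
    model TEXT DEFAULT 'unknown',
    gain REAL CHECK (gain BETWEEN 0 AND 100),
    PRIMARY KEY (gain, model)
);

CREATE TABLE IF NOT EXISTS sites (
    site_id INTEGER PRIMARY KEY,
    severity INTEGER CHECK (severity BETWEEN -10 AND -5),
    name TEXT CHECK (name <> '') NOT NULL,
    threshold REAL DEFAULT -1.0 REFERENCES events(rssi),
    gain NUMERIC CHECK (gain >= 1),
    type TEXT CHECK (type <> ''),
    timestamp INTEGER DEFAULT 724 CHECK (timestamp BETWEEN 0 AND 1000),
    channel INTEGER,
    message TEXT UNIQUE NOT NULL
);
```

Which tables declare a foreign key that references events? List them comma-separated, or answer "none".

- sites.threshold references events(rssi).

sites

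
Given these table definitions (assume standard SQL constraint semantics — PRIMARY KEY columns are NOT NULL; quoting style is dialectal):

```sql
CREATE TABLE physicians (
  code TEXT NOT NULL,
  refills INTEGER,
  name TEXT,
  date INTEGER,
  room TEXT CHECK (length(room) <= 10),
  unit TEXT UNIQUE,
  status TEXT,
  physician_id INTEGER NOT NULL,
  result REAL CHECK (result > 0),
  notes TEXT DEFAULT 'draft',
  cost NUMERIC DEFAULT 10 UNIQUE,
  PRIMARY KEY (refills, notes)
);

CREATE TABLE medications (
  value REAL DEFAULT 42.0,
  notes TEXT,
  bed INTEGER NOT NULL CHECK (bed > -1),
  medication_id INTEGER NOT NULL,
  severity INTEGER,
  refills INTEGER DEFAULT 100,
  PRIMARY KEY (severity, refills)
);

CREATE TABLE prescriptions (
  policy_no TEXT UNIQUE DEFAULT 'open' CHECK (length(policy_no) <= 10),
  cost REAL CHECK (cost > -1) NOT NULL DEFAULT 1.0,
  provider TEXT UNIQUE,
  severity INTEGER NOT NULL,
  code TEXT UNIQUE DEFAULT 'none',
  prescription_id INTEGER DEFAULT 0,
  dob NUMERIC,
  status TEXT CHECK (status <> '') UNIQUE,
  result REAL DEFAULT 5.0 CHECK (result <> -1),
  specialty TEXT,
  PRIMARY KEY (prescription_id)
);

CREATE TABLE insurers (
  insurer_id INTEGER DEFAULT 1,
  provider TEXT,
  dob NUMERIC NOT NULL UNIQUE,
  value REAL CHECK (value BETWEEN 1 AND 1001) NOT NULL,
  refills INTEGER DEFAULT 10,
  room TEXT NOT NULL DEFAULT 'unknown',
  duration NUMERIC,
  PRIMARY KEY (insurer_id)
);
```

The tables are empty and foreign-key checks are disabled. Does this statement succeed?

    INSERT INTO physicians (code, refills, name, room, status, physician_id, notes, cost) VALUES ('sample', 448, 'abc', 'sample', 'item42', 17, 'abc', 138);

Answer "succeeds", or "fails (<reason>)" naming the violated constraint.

succeeds

NOT NULL columns: code is supplied; notes is supplied; physician_id is supplied; refills is supplied.
CHECK constraints: 'sample' satisfies (length(room) <= 10).
No constraint is violated.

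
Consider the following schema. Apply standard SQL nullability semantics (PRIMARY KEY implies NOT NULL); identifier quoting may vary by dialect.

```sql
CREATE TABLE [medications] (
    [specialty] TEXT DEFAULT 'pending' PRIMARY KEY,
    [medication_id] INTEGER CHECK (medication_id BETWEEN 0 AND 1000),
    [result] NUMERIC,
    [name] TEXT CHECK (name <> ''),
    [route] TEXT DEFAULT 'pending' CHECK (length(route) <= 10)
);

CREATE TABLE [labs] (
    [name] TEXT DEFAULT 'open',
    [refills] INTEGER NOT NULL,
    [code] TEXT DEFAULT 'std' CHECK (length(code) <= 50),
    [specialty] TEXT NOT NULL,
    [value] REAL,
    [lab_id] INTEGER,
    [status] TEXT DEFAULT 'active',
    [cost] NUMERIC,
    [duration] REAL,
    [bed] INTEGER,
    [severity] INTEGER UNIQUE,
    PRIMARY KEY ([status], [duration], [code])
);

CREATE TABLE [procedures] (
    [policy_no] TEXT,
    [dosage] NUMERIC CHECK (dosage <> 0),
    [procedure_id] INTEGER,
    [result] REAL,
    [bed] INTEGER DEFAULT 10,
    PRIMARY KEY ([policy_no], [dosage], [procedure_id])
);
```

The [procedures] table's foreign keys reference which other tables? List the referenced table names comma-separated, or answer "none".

No column in procedures has a REFERENCES clause.

none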